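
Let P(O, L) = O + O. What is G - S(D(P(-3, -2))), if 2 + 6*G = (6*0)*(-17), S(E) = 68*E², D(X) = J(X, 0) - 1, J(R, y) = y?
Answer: -205/3 ≈ -68.333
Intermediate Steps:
P(O, L) = 2*O
D(X) = -1 (D(X) = 0 - 1 = -1)
G = -⅓ (G = -⅓ + ((6*0)*(-17))/6 = -⅓ + (0*(-17))/6 = -⅓ + (⅙)*0 = -⅓ + 0 = -⅓ ≈ -0.33333)
G - S(D(P(-3, -2))) = -⅓ - 68*(-1)² = -⅓ - 68 = -205/3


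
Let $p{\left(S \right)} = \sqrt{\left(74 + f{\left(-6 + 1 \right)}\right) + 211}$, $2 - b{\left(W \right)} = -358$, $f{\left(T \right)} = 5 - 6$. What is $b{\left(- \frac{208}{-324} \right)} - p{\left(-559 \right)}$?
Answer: $360 - 2 \sqrt{71} \approx 343.15$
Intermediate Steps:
$f{\left(T \right)} = -1$ ($f{\left(T \right)} = 5 - 6 = -1$)
$b{\left(W \right)} = 360$ ($b{\left(W \right)} = 2 - -358 = 2 + 358 = 360$)
$p{\left(S \right)} = 2 \sqrt{71}$ ($p{\left(S \right)} = \sqrt{\left(74 - 1\right) + 211} = \sqrt{73 + 211} = \sqrt{284} = 2 \sqrt{71}$)
$b{\left(- \frac{208}{-324} \right)} - p{\left(-559 \right)} = 360 - 2 \sqrt{71}$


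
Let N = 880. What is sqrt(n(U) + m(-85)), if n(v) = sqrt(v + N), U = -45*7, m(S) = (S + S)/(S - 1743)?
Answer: sqrt(77690 + 835396*sqrt(565))/914 ≈ 4.8849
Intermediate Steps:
m(S) = 2*S/(-1743 + S) (m(S) = (2*S)/(-1743 + S) = 2*S/(-1743 + S))
U = -315
n(v) = sqrt(880 + v) (n(v) = sqrt(v + 880) = sqrt(880 + v))
sqrt(n(U) + m(-85)) = sqrt(sqrt(880 - 315) + 2*(-85)/(-1743 - 85)) = sqrt(sqrt(565) + 2*(-85)/(-1828)) = sqrt(sqrt(565) + 2*(-85)*(-1/1828)) = sqrt(sqrt(565) + 85/914) = sqrt(85/914 + sqrt(565))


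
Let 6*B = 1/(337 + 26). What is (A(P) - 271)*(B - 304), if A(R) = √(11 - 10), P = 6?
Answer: 9931665/121 ≈ 82080.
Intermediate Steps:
A(R) = 1 (A(R) = √1 = 1)
B = 1/2178 (B = 1/(6*(337 + 26)) = (⅙)/363 = (⅙)*(1/363) = 1/2178 ≈ 0.00045914)
(A(P) - 271)*(B - 304) = (1 - 271)*(1/2178 - 304) = -270*(-662111/2178) = 9931665/121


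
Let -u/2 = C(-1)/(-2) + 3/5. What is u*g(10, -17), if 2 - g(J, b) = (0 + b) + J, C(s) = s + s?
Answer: -144/5 ≈ -28.800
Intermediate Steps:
C(s) = 2*s
g(J, b) = 2 - J - b (g(J, b) = 2 - ((0 + b) + J) = 2 - (b + J) = 2 - (J + b) = 2 + (-J - b) = 2 - J - b)
u = -16/5 (u = -2*((2*(-1))/(-2) + 3/5) = -2*(-2*(-½) + 3*(⅕)) = -2*(1 + ⅗) = -2*8/5 = -16/5 ≈ -3.2000)
u*g(10, -17) = -16*(2 - 1*10 - 1*(-17))/5 = -16*(2 - 10 + 17)/5 = -16/5*9 = -144/5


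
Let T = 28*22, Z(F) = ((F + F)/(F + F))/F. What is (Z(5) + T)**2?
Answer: 9492561/25 ≈ 3.7970e+5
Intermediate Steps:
Z(F) = 1/F (Z(F) = ((2*F)/((2*F)))/F = ((2*F)*(1/(2*F)))/F = 1/F)
T = 616
(Z(5) + T)**2 = (1/5 + 616)**2 = (3081/5)**2 = 9492561/25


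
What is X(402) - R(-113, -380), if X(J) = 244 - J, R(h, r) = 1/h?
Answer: -17853/113 ≈ -157.99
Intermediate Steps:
X(402) - R(-113, -380) = (244 - 1*402) - 1/(-113) = (244 - 402) - 1*(-1/113) = -158 + 1/113 = -17853/113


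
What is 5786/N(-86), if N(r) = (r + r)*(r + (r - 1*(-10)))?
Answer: 2893/13932 ≈ 0.20765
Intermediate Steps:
N(r) = 2*r*(10 + 2*r) (N(r) = (2*r)*(r + (r + 10)) = (2*r)*(r + (10 + r)) = (2*r)*(10 + 2*r) = 2*r*(10 + 2*r))
5786/N(-86) = 5786/((4*(-86)*(5 - 86))) = 5786/((4*(-86)*(-81))) = 5786/27864 = 5786*(1/27864) = 2893/13932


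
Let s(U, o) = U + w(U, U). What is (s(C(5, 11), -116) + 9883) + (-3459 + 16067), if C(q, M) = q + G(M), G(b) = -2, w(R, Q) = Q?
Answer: 22497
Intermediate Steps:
C(q, M) = -2 + q (C(q, M) = q - 2 = -2 + q)
s(U, o) = 2*U (s(U, o) = U + U = 2*U)
(s(C(5, 11), -116) + 9883) + (-3459 + 16067) = (2*(-2 + 5) + 9883) + (-3459 + 16067) = (2*3 + 9883) + 12608 = (6 + 9883) + 12608 = 9889 + 12608 = 22497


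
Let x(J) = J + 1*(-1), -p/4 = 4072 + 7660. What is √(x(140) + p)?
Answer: I*√46789 ≈ 216.31*I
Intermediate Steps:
p = -46928 (p = -4*(4072 + 7660) = -4*11732 = -46928)
x(J) = -1 + J (x(J) = J - 1 = -1 + J)
√(x(140) + p) = √((-1 + 140) - 46928) = √(139 - 46928) = √(-46789) = I*√46789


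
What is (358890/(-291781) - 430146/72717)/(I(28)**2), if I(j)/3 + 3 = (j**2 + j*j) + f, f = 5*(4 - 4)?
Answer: -2406441812/7423754568348975 ≈ -3.2415e-7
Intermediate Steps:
f = 0 (f = 5*0 = 0)
I(j) = -9 + 6*j**2 (I(j) = -9 + 3*((j**2 + j*j) + 0) = -9 + 3*((j**2 + j**2) + 0) = -9 + 3*(2*j**2 + 0) = -9 + 3*(2*j**2) = -9 + 6*j**2)
(358890/(-291781) - 430146/72717)/(I(28)**2) = (358890/(-291781) - 430146/72717)/((-9 + 6*28**2)**2) = (358890*(-1/291781) - 430146*1/72717)/((-9 + 6*784)**2) = (-51270/41683 - 143382/24239)/((-9 + 4704)**2) = -7219325436/(1010354237*(4695**2)) = -7219325436/1010354237/22043025 = -7219325436/1010354237*1/22043025 = -2406441812/7423754568348975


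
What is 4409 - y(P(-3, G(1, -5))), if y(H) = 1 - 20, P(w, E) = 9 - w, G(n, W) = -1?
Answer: 4428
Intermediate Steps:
y(H) = -19
4409 - y(P(-3, G(1, -5))) = 4409 - 1*(-19) = 4409 + 19 = 4428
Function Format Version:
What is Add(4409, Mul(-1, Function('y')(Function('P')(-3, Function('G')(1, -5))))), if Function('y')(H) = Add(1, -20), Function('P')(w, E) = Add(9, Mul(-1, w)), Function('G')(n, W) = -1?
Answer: 4428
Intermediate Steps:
Function('y')(H) = -19
Add(4409, Mul(-1, Function('y')(Function('P')(-3, Function('G')(1, -5))))) = Add(4409, Mul(-1, -19)) = Add(4409, 19) = 4428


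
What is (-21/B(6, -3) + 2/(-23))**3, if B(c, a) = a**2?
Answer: -4657463/328509 ≈ -14.178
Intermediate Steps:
(-21/B(6, -3) + 2/(-23))**3 = (-21/((-3)**2) + 2/(-23))**3 = (-21/9 + 2*(-1/23))**3 = (-21*1/9 - 2/23)**3 = (-7/3 - 2/23)**3 = (-167/69)**3 = -4657463/328509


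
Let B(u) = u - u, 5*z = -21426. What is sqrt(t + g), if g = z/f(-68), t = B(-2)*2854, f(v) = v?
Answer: sqrt(1821210)/170 ≈ 7.9384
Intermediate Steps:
z = -21426/5 (z = (1/5)*(-21426) = -21426/5 ≈ -4285.2)
B(u) = 0
t = 0 (t = 0*2854 = 0)
g = 10713/170 (g = -21426/5/(-68) = -21426/5*(-1/68) = 10713/170 ≈ 63.018)
sqrt(t + g) = sqrt(0 + 10713/170) = sqrt(10713/170) = sqrt(1821210)/170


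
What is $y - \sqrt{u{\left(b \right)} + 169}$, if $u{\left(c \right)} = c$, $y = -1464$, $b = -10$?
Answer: $-1464 - \sqrt{159} \approx -1476.6$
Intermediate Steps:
$y - \sqrt{u{\left(b \right)} + 169} = -1464 - \sqrt{-10 + 169} = -1464 - \sqrt{159}$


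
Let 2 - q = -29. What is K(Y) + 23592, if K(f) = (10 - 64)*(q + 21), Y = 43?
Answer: 20784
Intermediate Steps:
q = 31 (q = 2 - 1*(-29) = 2 + 29 = 31)
K(f) = -2808 (K(f) = (10 - 64)*(31 + 21) = -54*52 = -2808)
K(Y) + 23592 = -2808 + 23592 = 20784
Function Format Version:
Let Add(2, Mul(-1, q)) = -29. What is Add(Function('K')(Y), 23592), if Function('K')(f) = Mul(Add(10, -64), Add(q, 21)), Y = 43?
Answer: 20784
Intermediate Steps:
q = 31 (q = Add(2, Mul(-1, -29)) = Add(2, 29) = 31)
Function('K')(f) = -2808 (Function('K')(f) = Mul(Add(10, -64), Add(31, 21)) = Mul(-54, 52) = -2808)
Add(Function('K')(Y), 23592) = Add(-2808, 23592) = 20784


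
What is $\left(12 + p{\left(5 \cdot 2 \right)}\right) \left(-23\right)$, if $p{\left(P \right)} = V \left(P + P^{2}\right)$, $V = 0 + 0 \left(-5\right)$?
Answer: $-276$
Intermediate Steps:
$V = 0$ ($V = 0 + 0 = 0$)
$p{\left(P \right)} = 0$ ($p{\left(P \right)} = 0 \left(P + P^{2}\right) = 0$)
$\left(12 + p{\left(5 \cdot 2 \right)}\right) \left(-23\right) = \left(12 + 0\right) \left(-23\right) = 12 \left(-23\right) = -276$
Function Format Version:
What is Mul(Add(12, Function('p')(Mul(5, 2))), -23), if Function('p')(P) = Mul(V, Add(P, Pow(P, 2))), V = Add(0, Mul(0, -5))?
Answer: -276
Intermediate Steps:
V = 0 (V = Add(0, 0) = 0)
Function('p')(P) = 0 (Function('p')(P) = Mul(0, Add(P, Pow(P, 2))) = 0)
Mul(Add(12, Function('p')(Mul(5, 2))), -23) = Mul(Add(12, 0), -23) = Mul(12, -23) = -276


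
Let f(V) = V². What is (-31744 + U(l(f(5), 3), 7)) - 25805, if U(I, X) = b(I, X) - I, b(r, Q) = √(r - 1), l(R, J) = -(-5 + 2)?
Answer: -57552 + √2 ≈ -57551.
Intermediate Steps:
l(R, J) = 3 (l(R, J) = -1*(-3) = 3)
b(r, Q) = √(-1 + r)
U(I, X) = √(-1 + I) - I
(-31744 + U(l(f(5), 3), 7)) - 25805 = (-31744 + (√(-1 + 3) - 1*3)) - 25805 = (-31744 + (√2 - 3)) - 25805 = (-31744 + (-3 + √2)) - 25805 = (-31747 + √2) - 25805 = -57552 + √2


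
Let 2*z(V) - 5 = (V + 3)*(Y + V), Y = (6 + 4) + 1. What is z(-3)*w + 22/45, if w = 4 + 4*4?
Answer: 2272/45 ≈ 50.489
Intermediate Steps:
Y = 11 (Y = 10 + 1 = 11)
w = 20 (w = 4 + 16 = 20)
z(V) = 5/2 + (3 + V)*(11 + V)/2 (z(V) = 5/2 + ((V + 3)*(11 + V))/2 = 5/2 + ((3 + V)*(11 + V))/2 = 5/2 + (3 + V)*(11 + V)/2)
z(-3)*w + 22/45 = (19 + (½)*(-3)² + 7*(-3))*20 + 22/45 = (19 + (½)*9 - 21)*20 + 22*(1/45) = (19 + 9/2 - 21)*20 + 22/45 = (5/2)*20 + 22/45 = 50 + 22/45 = 2272/45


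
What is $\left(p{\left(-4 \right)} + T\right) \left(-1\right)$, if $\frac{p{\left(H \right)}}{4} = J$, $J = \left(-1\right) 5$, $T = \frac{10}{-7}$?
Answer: $\frac{150}{7} \approx 21.429$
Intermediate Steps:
$T = - \frac{10}{7}$ ($T = 10 \left(- \frac{1}{7}\right) = - \frac{10}{7} \approx -1.4286$)
$J = -5$
$p{\left(H \right)} = -20$ ($p{\left(H \right)} = 4 \left(-5\right) = -20$)
$\left(p{\left(-4 \right)} + T\right) \left(-1\right) = \left(-20 - \frac{10}{7}\right) \left(-1\right) = \left(- \frac{150}{7}\right) \left(-1\right) = \frac{150}{7}$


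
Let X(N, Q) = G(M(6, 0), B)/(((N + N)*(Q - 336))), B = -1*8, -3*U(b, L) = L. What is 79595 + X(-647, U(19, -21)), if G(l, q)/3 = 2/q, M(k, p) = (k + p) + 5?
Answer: 135542643877/1702904 ≈ 79595.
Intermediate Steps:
M(k, p) = 5 + k + p
U(b, L) = -L/3
B = -8
G(l, q) = 6/q (G(l, q) = 3*(2/q) = 6/q)
X(N, Q) = -3/(8*N*(-336 + Q)) (X(N, Q) = (6/(-8))/(((N + N)*(Q - 336))) = (6*(-1/8))/(((2*N)*(-336 + Q))) = -3*1/(2*N*(-336 + Q))/4 = -3/(8*N*(-336 + Q)))
79595 + X(-647, U(19, -21)) = 79595 - 3/8/(-647*(-336 - 1/3*(-21))) = 79595 - 3/8*(-1/647)/(-336 + 7) = 79595 - 3/8*(-1/647)/(-329) = 79595 - 3/8*(-1/647)*(-1/329) = 79595 - 3/1702904 = 135542643877/1702904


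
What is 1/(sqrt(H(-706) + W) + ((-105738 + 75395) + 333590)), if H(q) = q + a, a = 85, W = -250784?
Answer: 43321/13136999202 - I*sqrt(251405)/91958994414 ≈ 3.2976e-6 - 5.4525e-9*I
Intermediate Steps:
H(q) = 85 + q (H(q) = q + 85 = 85 + q)
1/(sqrt(H(-706) + W) + ((-105738 + 75395) + 333590)) = 1/(sqrt((85 - 706) - 250784) + ((-105738 + 75395) + 333590)) = 1/(sqrt(-621 - 250784) + (-30343 + 333590)) = 1/(sqrt(-251405) + 303247) = 1/(I*sqrt(251405) + 303247) = 1/(303247 + I*sqrt(251405))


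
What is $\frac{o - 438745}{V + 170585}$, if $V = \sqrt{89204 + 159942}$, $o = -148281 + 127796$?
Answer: $- \frac{78337749550}{29098993079} + \frac{459230 \sqrt{249146}}{29098993079} \approx -2.6842$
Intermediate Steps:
$o = -20485$
$V = \sqrt{249146} \approx 499.15$
$\frac{o - 438745}{V + 170585} = \frac{-20485 - 438745}{\sqrt{249146} + 170585} = - \frac{459230}{170585 + \sqrt{249146}}$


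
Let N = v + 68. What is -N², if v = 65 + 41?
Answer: -30276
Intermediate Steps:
v = 106
N = 174 (N = 106 + 68 = 174)
-N² = -1*174² = -1*30276 = -30276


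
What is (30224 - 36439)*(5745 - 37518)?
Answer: 197469195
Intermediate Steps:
(30224 - 36439)*(5745 - 37518) = -6215*(-31773) = 197469195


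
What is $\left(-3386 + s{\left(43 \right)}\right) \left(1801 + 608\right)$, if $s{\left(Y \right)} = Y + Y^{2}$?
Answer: $-3599046$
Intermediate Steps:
$\left(-3386 + s{\left(43 \right)}\right) \left(1801 + 608\right) = \left(-3386 + 43 \left(1 + 43\right)\right) \left(1801 + 608\right) = \left(-3386 + 43 \cdot 44\right) 2409 = \left(-3386 + 1892\right) 2409 = \left(-1494\right) 2409 = -3599046$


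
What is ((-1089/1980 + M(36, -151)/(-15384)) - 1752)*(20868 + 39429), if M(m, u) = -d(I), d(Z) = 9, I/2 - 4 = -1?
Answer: -2709467823999/25640 ≈ -1.0567e+8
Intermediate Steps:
I = 6 (I = 8 + 2*(-1) = 8 - 2 = 6)
M(m, u) = -9 (M(m, u) = -1*9 = -9)
((-1089/1980 + M(36, -151)/(-15384)) - 1752)*(20868 + 39429) = ((-1089/1980 - 9/(-15384)) - 1752)*(20868 + 39429) = ((-1089*1/1980 - 9*(-1/15384)) - 1752)*60297 = ((-11/20 + 3/5128) - 1752)*60297 = (-14087/25640 - 1752)*60297 = -44935367/25640*60297 = -2709467823999/25640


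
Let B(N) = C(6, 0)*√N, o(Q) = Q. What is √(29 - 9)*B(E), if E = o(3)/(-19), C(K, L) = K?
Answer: 12*I*√285/19 ≈ 10.662*I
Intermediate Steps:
E = -3/19 (E = 3/(-19) = 3*(-1/19) = -3/19 ≈ -0.15789)
B(N) = 6*√N
√(29 - 9)*B(E) = √(29 - 9)*(6*√(-3/19)) = √20*(6*(I*√57/19)) = (2*√5)*(6*I*√57/19) = 12*I*√285/19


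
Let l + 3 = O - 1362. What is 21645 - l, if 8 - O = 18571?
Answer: 41573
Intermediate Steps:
O = -18563 (O = 8 - 1*18571 = 8 - 18571 = -18563)
l = -19928 (l = -3 + (-18563 - 1362) = -3 - 19925 = -19928)
21645 - l = 21645 - 1*(-19928) = 21645 + 19928 = 41573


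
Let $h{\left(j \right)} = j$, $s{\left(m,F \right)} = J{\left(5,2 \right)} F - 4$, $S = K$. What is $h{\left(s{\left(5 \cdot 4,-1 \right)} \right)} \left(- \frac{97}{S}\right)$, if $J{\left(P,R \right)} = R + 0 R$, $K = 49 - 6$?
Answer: $\frac{582}{43} \approx 13.535$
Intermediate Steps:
$K = 43$ ($K = 49 - 6 = 43$)
$J{\left(P,R \right)} = R$ ($J{\left(P,R \right)} = R + 0 = R$)
$S = 43$
$s{\left(m,F \right)} = -4 + 2 F$ ($s{\left(m,F \right)} = 2 F - 4 = -4 + 2 F$)
$h{\left(s{\left(5 \cdot 4,-1 \right)} \right)} \left(- \frac{97}{S}\right) = \left(-4 + 2 \left(-1\right)\right) \left(- \frac{97}{43}\right) = \left(-4 - 2\right) \left(\left(-97\right) \frac{1}{43}\right) = \left(-6\right) \left(- \frac{97}{43}\right) = \frac{582}{43}$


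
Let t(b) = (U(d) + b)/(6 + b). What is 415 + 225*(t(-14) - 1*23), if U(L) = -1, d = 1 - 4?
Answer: -34705/8 ≈ -4338.1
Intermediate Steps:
d = -3
t(b) = (-1 + b)/(6 + b)
415 + 225*(t(-14) - 1*23) = 415 + 225*((-1 - 14)/(6 - 14) - 1*23) = 415 + 225*(-15/(-8) - 23) = 415 + 225*(-1/8*(-15) - 23) = 415 + 225*(15/8 - 23) = 415 + 225*(-169/8) = 415 - 38025/8 = -34705/8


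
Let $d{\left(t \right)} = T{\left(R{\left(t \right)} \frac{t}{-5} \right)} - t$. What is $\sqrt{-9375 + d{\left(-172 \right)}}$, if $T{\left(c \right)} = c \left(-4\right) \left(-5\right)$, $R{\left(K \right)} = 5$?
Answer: $i \sqrt{5763} \approx 75.914 i$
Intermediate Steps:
$T{\left(c \right)} = 20 c$ ($T{\left(c \right)} = - 4 c \left(-5\right) = 20 c$)
$d{\left(t \right)} = - 21 t$ ($d{\left(t \right)} = 20 \cdot 5 \frac{t}{-5} - t = 20 \cdot 5 t \left(- \frac{1}{5}\right) - t = 20 \cdot 5 \left(- \frac{t}{5}\right) - t = 20 \left(- t\right) - t = - 20 t - t = - 21 t$)
$\sqrt{-9375 + d{\left(-172 \right)}} = \sqrt{-9375 - -3612} = \sqrt{-9375 + 3612} = \sqrt{-5763} = i \sqrt{5763}$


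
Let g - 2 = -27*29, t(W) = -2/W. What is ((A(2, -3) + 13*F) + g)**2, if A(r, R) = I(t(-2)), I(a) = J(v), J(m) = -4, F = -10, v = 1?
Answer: 837225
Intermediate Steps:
I(a) = -4
A(r, R) = -4
g = -781 (g = 2 - 27*29 = 2 - 783 = -781)
((A(2, -3) + 13*F) + g)**2 = ((-4 + 13*(-10)) - 781)**2 = ((-4 - 130) - 781)**2 = (-134 - 781)**2 = (-915)**2 = 837225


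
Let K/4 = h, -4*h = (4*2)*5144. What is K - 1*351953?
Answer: -393105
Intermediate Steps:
h = -10288 (h = -4*2*5144/4 = -2*5144 = -¼*41152 = -10288)
K = -41152 (K = 4*(-10288) = -41152)
K - 1*351953 = -41152 - 1*351953 = -41152 - 351953 = -393105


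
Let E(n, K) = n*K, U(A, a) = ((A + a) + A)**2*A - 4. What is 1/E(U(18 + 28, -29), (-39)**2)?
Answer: 1/277688970 ≈ 3.6012e-9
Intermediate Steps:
U(A, a) = -4 + A*(a + 2*A)**2 (U(A, a) = (a + 2*A)**2*A - 4 = A*(a + 2*A)**2 - 4 = -4 + A*(a + 2*A)**2)
E(n, K) = K*n
1/E(U(18 + 28, -29), (-39)**2) = 1/((-39)**2*(-4 + (18 + 28)*(-29 + 2*(18 + 28))**2)) = 1/(1521*(-4 + 46*(-29 + 2*46)**2)) = 1/(1521*(-4 + 46*(-29 + 92)**2)) = 1/(1521*(-4 + 46*63**2)) = 1/(1521*(-4 + 46*3969)) = 1/(1521*(-4 + 182574)) = 1/(1521*182570) = 1/277688970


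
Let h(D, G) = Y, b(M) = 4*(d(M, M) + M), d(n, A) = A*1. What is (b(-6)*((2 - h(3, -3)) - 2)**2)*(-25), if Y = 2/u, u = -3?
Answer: 1600/3 ≈ 533.33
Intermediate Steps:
d(n, A) = A
Y = -2/3 (Y = 2/(-3) = 2*(-1/3) = -2/3 ≈ -0.66667)
b(M) = 8*M (b(M) = 4*(M + M) = 4*(2*M) = 8*M)
h(D, G) = -2/3
(b(-6)*((2 - h(3, -3)) - 2)**2)*(-25) = ((8*(-6))*((2 - 1*(-2/3)) - 2)**2)*(-25) = -48*((2 + 2/3) - 2)**2*(-25) = -48*(8/3 - 2)**2*(-25) = -48*(2/3)**2*(-25) = -48*4/9*(-25) = -64/3*(-25) = 1600/3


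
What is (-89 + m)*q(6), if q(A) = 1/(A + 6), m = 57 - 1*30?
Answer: -31/6 ≈ -5.1667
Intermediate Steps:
m = 27 (m = 57 - 30 = 27)
q(A) = 1/(6 + A)
(-89 + m)*q(6) = (-89 + 27)/(6 + 6) = -62/12 = -62*1/12 = -31/6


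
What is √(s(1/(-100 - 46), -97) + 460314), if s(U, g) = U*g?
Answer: 11*√81091466/146 ≈ 678.46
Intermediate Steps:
√(s(1/(-100 - 46), -97) + 460314) = √(-97/(-100 - 46) + 460314) = √(-97/(-146) + 460314) = √(-1/146*(-97) + 460314) = √(97/146 + 460314) = √(67205941/146) = 11*√81091466/146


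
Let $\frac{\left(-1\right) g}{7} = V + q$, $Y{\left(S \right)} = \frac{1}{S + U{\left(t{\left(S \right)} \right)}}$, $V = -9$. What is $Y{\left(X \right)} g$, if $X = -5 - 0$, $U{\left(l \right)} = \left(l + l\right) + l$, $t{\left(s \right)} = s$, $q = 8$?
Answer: $- \frac{7}{20} \approx -0.35$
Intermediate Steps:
$U{\left(l \right)} = 3 l$ ($U{\left(l \right)} = 2 l + l = 3 l$)
$X = -5$ ($X = -5 + 0 = -5$)
$Y{\left(S \right)} = \frac{1}{4 S}$ ($Y{\left(S \right)} = \frac{1}{S + 3 S} = \frac{1}{4 S}$)
$g = 7$ ($g = - 7 \left(-9 + 8\right) = \left(-7\right) \left(-1\right) = 7$)
$Y{\left(X \right)} g = \frac{1}{4 \left(-5\right)} 7 = \frac{1}{4} \left(- \frac{1}{5}\right) 7 = \left(- \frac{1}{20}\right) 7 = - \frac{7}{20}$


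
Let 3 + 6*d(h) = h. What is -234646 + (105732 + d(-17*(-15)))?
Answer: -128872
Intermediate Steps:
d(h) = -½ + h/6
-234646 + (105732 + d(-17*(-15))) = -234646 + (105732 + (-½ + (-17*(-15))/6)) = -234646 + (105732 + (-½ + (⅙)*255)) = -234646 + (105732 + (-½ + 85/2)) = -234646 + (105732 + 42) = -234646 + 105774 = -128872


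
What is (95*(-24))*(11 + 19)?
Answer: -68400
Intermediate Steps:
(95*(-24))*(11 + 19) = -2280*30 = -68400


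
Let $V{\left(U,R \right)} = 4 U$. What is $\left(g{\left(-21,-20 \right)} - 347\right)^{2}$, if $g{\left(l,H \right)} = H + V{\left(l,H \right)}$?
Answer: $203401$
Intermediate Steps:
$g{\left(l,H \right)} = H + 4 l$
$\left(g{\left(-21,-20 \right)} - 347\right)^{2} = \left(\left(-20 + 4 \left(-21\right)\right) - 347\right)^{2} = \left(\left(-20 - 84\right) - 347\right)^{2} = \left(-104 - 347\right)^{2} = \left(-451\right)^{2} = 203401$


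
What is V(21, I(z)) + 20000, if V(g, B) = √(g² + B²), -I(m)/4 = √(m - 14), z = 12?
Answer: 20000 + √409 ≈ 20020.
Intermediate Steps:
I(m) = -4*√(-14 + m) (I(m) = -4*√(m - 14) = -4*√(-14 + m))
V(g, B) = √(B² + g²)
V(21, I(z)) + 20000 = √((-4*√(-14 + 12))² + 21²) + 20000 = √((-4*I*√2)² + 441) + 20000 = √(-32 + 441) + 20000 = √409 + 20000 = 20000 + √409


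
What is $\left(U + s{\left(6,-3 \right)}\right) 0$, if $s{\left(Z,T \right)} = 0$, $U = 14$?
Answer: $0$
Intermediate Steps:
$\left(U + s{\left(6,-3 \right)}\right) 0 = \left(14 + 0\right) 0 = 14 \cdot 0 = 0$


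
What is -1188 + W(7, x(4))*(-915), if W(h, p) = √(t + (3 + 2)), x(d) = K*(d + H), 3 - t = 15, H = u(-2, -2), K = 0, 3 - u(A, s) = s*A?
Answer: -1188 - 915*I*√7 ≈ -1188.0 - 2420.9*I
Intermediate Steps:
u(A, s) = 3 - A*s (u(A, s) = 3 - s*A = 3 - A*s)
H = -1 (H = 3 - 1*(-2)*(-2) = 3 - 4 = -1)
t = -12 (t = 3 - 1*15 = 3 - 15 = -12)
x(d) = 0 (x(d) = 0*(d - 1) = 0*(-1 + d) = 0)
W(h, p) = I*√7 (W(h, p) = √(-12 + (3 + 2)) = √(-12 + 5) = √(-7) = I*√7)
-1188 + W(7, x(4))*(-915) = -1188 + (I*√7)*(-915) = -1188 - 915*I*√7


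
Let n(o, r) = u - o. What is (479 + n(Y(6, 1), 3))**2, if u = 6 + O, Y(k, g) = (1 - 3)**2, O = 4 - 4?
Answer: 231361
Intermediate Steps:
O = 0
Y(k, g) = 4 (Y(k, g) = (-2)**2 = 4)
u = 6 (u = 6 + 0 = 6)
n(o, r) = 6 - o
(479 + n(Y(6, 1), 3))**2 = (479 + (6 - 1*4))**2 = (479 + (6 - 4))**2 = (479 + 2)**2 = 481**2 = 231361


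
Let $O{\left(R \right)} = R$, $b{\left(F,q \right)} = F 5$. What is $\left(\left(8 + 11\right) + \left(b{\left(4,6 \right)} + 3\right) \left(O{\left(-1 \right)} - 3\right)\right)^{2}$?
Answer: $5329$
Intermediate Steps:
$b{\left(F,q \right)} = 5 F$
$\left(\left(8 + 11\right) + \left(b{\left(4,6 \right)} + 3\right) \left(O{\left(-1 \right)} - 3\right)\right)^{2} = \left(\left(8 + 11\right) + \left(5 \cdot 4 + 3\right) \left(-1 - 3\right)\right)^{2} = \left(19 + \left(20 + 3\right) \left(-4\right)\right)^{2} = \left(19 + 23 \left(-4\right)\right)^{2} = \left(19 - 92\right)^{2} = \left(-73\right)^{2} = 5329$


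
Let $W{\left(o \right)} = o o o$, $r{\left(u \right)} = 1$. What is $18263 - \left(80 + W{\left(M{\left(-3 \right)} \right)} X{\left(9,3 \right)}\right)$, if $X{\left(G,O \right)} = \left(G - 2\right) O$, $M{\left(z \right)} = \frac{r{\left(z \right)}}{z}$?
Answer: $\frac{163654}{9} \approx 18184.0$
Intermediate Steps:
$M{\left(z \right)} = \frac{1}{z}$ ($M{\left(z \right)} = 1 \frac{1}{z} = \frac{1}{z}$)
$W{\left(o \right)} = o^{3}$ ($W{\left(o \right)} = o^{2} o = o^{3}$)
$X{\left(G,O \right)} = O \left(-2 + G\right)$ ($X{\left(G,O \right)} = \left(-2 + G\right) O = O \left(-2 + G\right)$)
$18263 - \left(80 + W{\left(M{\left(-3 \right)} \right)} X{\left(9,3 \right)}\right) = 18263 - \left(80 + \left(\frac{1}{-3}\right)^{3} \cdot 3 \left(-2 + 9\right)\right) = 18263 - \left(80 + \left(- \frac{1}{3}\right)^{3} \cdot 3 \cdot 7\right) = 18263 - \left(80 - \frac{7}{9}\right) = 18263 - \frac{713}{9} = \frac{163654}{9}$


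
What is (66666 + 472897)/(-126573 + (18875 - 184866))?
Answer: -539563/292564 ≈ -1.8443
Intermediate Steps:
(66666 + 472897)/(-126573 + (18875 - 184866)) = 539563/(-126573 - 165991) = 539563/(-292564) = 539563*(-1/292564) = -539563/292564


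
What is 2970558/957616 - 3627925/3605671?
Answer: 3618347903809/1726424120168 ≈ 2.0959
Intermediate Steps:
2970558/957616 - 3627925/3605671 = 2970558*(1/957616) - 3627925*1/3605671 = 1485279/478808 - 3627925/3605671 = 3618347903809/1726424120168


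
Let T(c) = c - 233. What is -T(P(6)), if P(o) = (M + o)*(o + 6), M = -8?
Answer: 257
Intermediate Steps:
P(o) = (-8 + o)*(6 + o) (P(o) = (-8 + o)*(o + 6) = (-8 + o)*(6 + o))
T(c) = -233 + c
-T(P(6)) = -(-233 + (-48 + 6**2 - 2*6)) = -(-233 + (-48 + 36 - 12)) = -(-233 - 24) = -1*(-257) = 257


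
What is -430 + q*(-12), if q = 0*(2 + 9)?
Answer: -430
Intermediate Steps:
q = 0 (q = 0*11 = 0)
-430 + q*(-12) = -430 + 0*(-12) = -430 + 0 = -430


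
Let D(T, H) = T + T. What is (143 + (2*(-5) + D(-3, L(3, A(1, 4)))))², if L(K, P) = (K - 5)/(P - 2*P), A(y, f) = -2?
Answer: 16129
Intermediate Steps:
L(K, P) = -(-5 + K)/P (L(K, P) = (-5 + K)/((-P)) = (-5 + K)*(-1/P) = -(-5 + K)/P)
D(T, H) = 2*T
(143 + (2*(-5) + D(-3, L(3, A(1, 4)))))² = (143 + (2*(-5) + 2*(-3)))² = (143 + (-10 - 6))² = (143 - 16)² = 127² = 16129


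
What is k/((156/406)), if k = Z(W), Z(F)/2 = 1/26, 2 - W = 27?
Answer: 203/1014 ≈ 0.20020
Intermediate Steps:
W = -25 (W = 2 - 1*27 = 2 - 27 = -25)
Z(F) = 1/13 (Z(F) = 2/26 = 2*(1/26) = 1/13)
k = 1/13 ≈ 0.076923
k/((156/406)) = 1/(13*((156/406))) = 1/(13*((156*(1/406)))) = 1/(13*(78/203)) = (1/13)*(203/78) = 203/1014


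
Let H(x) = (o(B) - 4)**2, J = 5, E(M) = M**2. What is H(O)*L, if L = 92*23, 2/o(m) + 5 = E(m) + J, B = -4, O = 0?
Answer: 508369/16 ≈ 31773.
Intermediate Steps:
o(m) = 2/m**2 (o(m) = 2/(-5 + (m**2 + 5)) = 2/(-5 + (5 + m**2)) = 2/(m**2) = 2/m**2)
H(x) = 961/64 (H(x) = (2/(-4)**2 - 4)**2 = (2*(1/16) - 4)**2 = (1/8 - 4)**2 = (-31/8)**2 = 961/64)
L = 2116
H(O)*L = (961/64)*2116 = 508369/16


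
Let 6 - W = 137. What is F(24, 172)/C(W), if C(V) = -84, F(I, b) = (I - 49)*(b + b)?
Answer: 2150/21 ≈ 102.38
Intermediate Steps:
W = -131 (W = 6 - 1*137 = 6 - 137 = -131)
F(I, b) = 2*b*(-49 + I) (F(I, b) = (-49 + I)*(2*b) = 2*b*(-49 + I))
F(24, 172)/C(W) = (2*172*(-49 + 24))/(-84) = (2*172*(-25))*(-1/84) = -8600*(-1/84) = 2150/21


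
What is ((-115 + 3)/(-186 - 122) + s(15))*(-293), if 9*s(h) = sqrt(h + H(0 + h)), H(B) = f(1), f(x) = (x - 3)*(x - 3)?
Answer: -1172/11 - 293*sqrt(19)/9 ≈ -248.45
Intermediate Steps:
f(x) = (-3 + x)**2 (f(x) = (-3 + x)*(-3 + x) = (-3 + x)**2)
H(B) = 4 (H(B) = (-3 + 1)**2 = (-2)**2 = 4)
s(h) = sqrt(4 + h)/9 (s(h) = sqrt(h + 4)/9 = sqrt(4 + h)/9)
((-115 + 3)/(-186 - 122) + s(15))*(-293) = ((-115 + 3)/(-186 - 122) + sqrt(4 + 15)/9)*(-293) = (-112/(-308) + sqrt(19)/9)*(-293) = (-112*(-1/308) + sqrt(19)/9)*(-293) = (4/11 + sqrt(19)/9)*(-293) = -1172/11 - 293*sqrt(19)/9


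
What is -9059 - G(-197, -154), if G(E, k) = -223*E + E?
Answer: -52793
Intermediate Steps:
G(E, k) = -222*E
-9059 - G(-197, -154) = -9059 - (-222)*(-197) = -9059 - 1*43734 = -9059 - 43734 = -52793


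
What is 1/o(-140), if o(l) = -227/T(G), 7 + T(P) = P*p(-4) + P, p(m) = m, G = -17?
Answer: -44/227 ≈ -0.19383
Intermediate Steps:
T(P) = -7 - 3*P (T(P) = -7 + (P*(-4) + P) = -7 + (-4*P + P) = -7 - 3*P)
o(l) = -227/44 (o(l) = -227/(-7 - 3*(-17)) = -227/(-7 + 51) = -227/44)
1/o(-140) = 1/(-227/44) = -44/227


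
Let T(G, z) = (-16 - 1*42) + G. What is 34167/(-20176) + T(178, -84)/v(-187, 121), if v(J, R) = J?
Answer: -8810349/3772912 ≈ -2.3352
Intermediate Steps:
T(G, z) = -58 + G (T(G, z) = (-16 - 42) + G = -58 + G)
34167/(-20176) + T(178, -84)/v(-187, 121) = 34167/(-20176) + (-58 + 178)/(-187) = 34167*(-1/20176) + 120*(-1/187) = -34167/20176 - 120/187 = -8810349/3772912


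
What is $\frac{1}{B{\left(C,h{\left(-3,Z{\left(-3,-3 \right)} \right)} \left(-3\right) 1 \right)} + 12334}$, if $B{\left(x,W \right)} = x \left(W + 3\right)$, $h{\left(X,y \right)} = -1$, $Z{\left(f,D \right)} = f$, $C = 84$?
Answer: $\frac{1}{12838} \approx 7.7894 \cdot 10^{-5}$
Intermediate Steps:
$B{\left(x,W \right)} = x \left(3 + W\right)$
$\frac{1}{B{\left(C,h{\left(-3,Z{\left(-3,-3 \right)} \right)} \left(-3\right) 1 \right)} + 12334} = \frac{1}{84 \left(3 + \left(-1\right) \left(-3\right) 1\right) + 12334} = \frac{1}{84 \left(3 + 3 \cdot 1\right) + 12334} = \frac{1}{84 \left(3 + 3\right) + 12334} = \frac{1}{84 \cdot 6 + 12334} = \frac{1}{504 + 12334} = \frac{1}{12838}$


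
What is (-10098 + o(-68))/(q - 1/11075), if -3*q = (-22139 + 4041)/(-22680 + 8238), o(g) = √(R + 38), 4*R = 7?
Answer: 1211344593525/50119669 - 239917725*√159/200478676 ≈ 24154.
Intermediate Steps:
R = 7/4 (R = (¼)*7 = 7/4 ≈ 1.7500)
o(g) = √159/2 (o(g) = √(7/4 + 38) = √(159/4) = √159/2)
q = -9049/21663 (q = -(-22139 + 4041)/(3*(-22680 + 8238)) = -(-18098)/(3*(-14442)) = -(-18098)*(-1)/(3*14442) = -⅓*9049/7221 = -9049/21663 ≈ -0.41772)
(-10098 + o(-68))/(q - 1/11075) = (-10098 + √159/2)/(-9049/21663 - 1/11075) = (-10098 + √159/2)/(-100239338/239917725) = (-10098 + √159/2)*(-239917725/100239338) = 1211344593525/50119669 - 239917725*√159/200478676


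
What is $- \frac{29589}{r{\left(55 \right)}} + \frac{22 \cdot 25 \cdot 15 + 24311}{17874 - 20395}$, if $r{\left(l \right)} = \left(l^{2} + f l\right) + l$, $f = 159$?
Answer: $- \frac{459627694}{29810825} \approx -15.418$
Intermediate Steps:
$r{\left(l \right)} = l^{2} + 160 l$ ($r{\left(l \right)} = \left(l^{2} + 159 l\right) + l = l^{2} + 160 l$)
$- \frac{29589}{r{\left(55 \right)}} + \frac{22 \cdot 25 \cdot 15 + 24311}{17874 - 20395} = - \frac{29589}{55 \left(160 + 55\right)} + \frac{22 \cdot 25 \cdot 15 + 24311}{17874 - 20395} = - \frac{29589}{55 \cdot 215} + \frac{550 \cdot 15 + 24311}{-2521} = - \frac{29589}{11825} + \left(8250 + 24311\right) \left(- \frac{1}{2521}\right) = \left(-29589\right) \frac{1}{11825} + 32561 \left(- \frac{1}{2521}\right) = - \frac{29589}{11825} - \frac{32561}{2521} = - \frac{459627694}{29810825}$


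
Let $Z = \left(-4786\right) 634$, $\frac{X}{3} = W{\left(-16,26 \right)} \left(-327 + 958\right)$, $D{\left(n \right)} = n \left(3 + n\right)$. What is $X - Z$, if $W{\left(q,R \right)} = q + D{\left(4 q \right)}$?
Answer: $10394308$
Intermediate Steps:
$W{\left(q,R \right)} = q + 4 q \left(3 + 4 q\right)$
$X = 7359984$ ($X = 3 - 16 \left(13 + 16 \left(-16\right)\right) \left(-327 + 958\right) = 3 - 16 \left(13 - 256\right) 631 = 3 \left(-16\right) \left(-243\right) 631 = 3 \cdot 3888 \cdot 631 = 3 \cdot 2453328 = 7359984$)
$Z = -3034324$
$X - Z = 7359984 - -3034324 = 7359984 + 3034324 = 10394308$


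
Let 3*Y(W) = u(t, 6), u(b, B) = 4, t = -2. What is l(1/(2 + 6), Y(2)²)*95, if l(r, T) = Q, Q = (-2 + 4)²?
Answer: 380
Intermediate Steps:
Y(W) = 4/3 (Y(W) = (⅓)*4 = 4/3)
Q = 4 (Q = 2² = 4)
l(r, T) = 4
l(1/(2 + 6), Y(2)²)*95 = 4*95 = 380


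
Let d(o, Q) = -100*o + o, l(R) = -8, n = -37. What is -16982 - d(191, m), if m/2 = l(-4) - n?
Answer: 1927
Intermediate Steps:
m = 58 (m = 2*(-8 - 1*(-37)) = 2*(-8 + 37) = 2*29 = 58)
d(o, Q) = -99*o
-16982 - d(191, m) = -16982 - (-99)*191 = -16982 - 1*(-18909) = -16982 + 18909 = 1927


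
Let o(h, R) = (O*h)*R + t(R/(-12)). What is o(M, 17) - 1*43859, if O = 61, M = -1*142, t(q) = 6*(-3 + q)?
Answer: -382279/2 ≈ -1.9114e+5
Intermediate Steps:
t(q) = -18 + 6*q
M = -142
o(h, R) = -18 - R/2 + 61*R*h (o(h, R) = (61*h)*R + (-18 + 6*(R/(-12))) = 61*R*h + (-18 + 6*(R*(-1/12))) = 61*R*h + (-18 + 6*(-R/12)) = 61*R*h + (-18 - R/2) = -18 - R/2 + 61*R*h)
o(M, 17) - 1*43859 = (-18 - ½*17 + 61*17*(-142)) - 1*43859 = (-18 - 17/2 - 147254) - 43859 = -294561/2 - 43859 = -382279/2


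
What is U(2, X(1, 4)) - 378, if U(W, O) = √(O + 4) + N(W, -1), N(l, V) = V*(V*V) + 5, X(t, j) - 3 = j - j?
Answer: -374 + √7 ≈ -371.35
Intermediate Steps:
X(t, j) = 3 (X(t, j) = 3 + (j - j) = 3 + 0 = 3)
N(l, V) = 5 + V³ (N(l, V) = V*V² + 5 = V³ + 5 = 5 + V³)
U(W, O) = 4 + √(4 + O) (U(W, O) = √(O + 4) + (5 + (-1)³) = √(4 + O) + (5 - 1) = √(4 + O) + 4 = 4 + √(4 + O))
U(2, X(1, 4)) - 378 = (4 + √(4 + 3)) - 378 = (4 + √7) - 378 = -374 + √7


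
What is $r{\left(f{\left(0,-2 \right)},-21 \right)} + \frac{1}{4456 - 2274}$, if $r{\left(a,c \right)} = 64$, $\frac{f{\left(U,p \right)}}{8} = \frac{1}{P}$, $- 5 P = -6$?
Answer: $\frac{139649}{2182} \approx 64.0$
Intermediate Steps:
$P = \frac{6}{5}$ ($P = \left(- \frac{1}{5}\right) \left(-6\right) = \frac{6}{5} \approx 1.2$)
$f{\left(U,p \right)} = \frac{20}{3}$ ($f{\left(U,p \right)} = \frac{8}{\frac{6}{5}} = 8 \cdot \frac{5}{6} = \frac{20}{3}$)
$r{\left(f{\left(0,-2 \right)},-21 \right)} + \frac{1}{4456 - 2274} = 64 + \frac{1}{4456 - 2274} = 64 + \frac{1}{2182} = \frac{139649}{2182}$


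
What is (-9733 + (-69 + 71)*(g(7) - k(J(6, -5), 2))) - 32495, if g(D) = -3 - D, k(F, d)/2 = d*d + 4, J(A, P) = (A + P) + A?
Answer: -42280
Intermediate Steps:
J(A, P) = P + 2*A
k(F, d) = 8 + 2*d**2 (k(F, d) = 2*(d*d + 4) = 2*(d**2 + 4) = 2*(4 + d**2) = 8 + 2*d**2)
(-9733 + (-69 + 71)*(g(7) - k(J(6, -5), 2))) - 32495 = (-9733 + (-69 + 71)*((-3 - 1*7) - (8 + 2*2**2))) - 32495 = (-9733 + 2*((-3 - 7) - (8 + 2*4))) - 32495 = (-9733 + 2*(-10 - (8 + 8))) - 32495 = (-9733 + 2*(-10 - 1*16)) - 32495 = (-9733 + 2*(-10 - 16)) - 32495 = (-9733 + 2*(-26)) - 32495 = (-9733 - 52) - 32495 = -9785 - 32495 = -42280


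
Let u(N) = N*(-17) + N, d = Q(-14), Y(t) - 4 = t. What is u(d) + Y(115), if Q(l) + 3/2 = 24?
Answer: -241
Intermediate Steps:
Q(l) = 45/2 (Q(l) = -3/2 + 24 = 45/2)
Y(t) = 4 + t
d = 45/2 ≈ 22.500
u(N) = -16*N (u(N) = -17*N + N = -16*N)
u(d) + Y(115) = -16*45/2 + (4 + 115) = -360 + 119 = -241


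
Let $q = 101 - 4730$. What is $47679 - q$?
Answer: $52308$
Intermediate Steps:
$q = -4629$ ($q = 101 - 4730 = -4629$)
$47679 - q = 47679 - -4629 = 47679 + 4629 = 52308$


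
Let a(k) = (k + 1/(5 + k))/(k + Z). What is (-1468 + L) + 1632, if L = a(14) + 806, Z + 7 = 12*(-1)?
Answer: 91883/95 ≈ 967.19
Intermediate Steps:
Z = -19 (Z = -7 + 12*(-1) = -7 - 12 = -19)
a(k) = (k + 1/(5 + k))/(-19 + k) (a(k) = (k + 1/(5 + k))/(k - 19) = (k + 1/(5 + k))/(-19 + k))
L = 76303/95 (L = (1 + 14² + 5*14)/(-95 + 14² - 14*14) + 806 = (1 + 196 + 70)/(-95 + 196 - 196) + 806 = 267/(-95) + 806 = -1/95*267 + 806 = -267/95 + 806 = 76303/95 ≈ 803.19)
(-1468 + L) + 1632 = (-1468 + 76303/95) + 1632 = -63157/95 + 1632 = 91883/95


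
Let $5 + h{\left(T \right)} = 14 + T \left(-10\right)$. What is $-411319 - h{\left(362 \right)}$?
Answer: $-407708$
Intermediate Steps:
$h{\left(T \right)} = 9 - 10 T$ ($h{\left(T \right)} = -5 + \left(14 + T \left(-10\right)\right) = -5 - \left(-14 + 10 T\right) = 9 - 10 T$)
$-411319 - h{\left(362 \right)} = -411319 - \left(9 - 3620\right) = -411319 - -3611 = -411319 + 3611 = -407708$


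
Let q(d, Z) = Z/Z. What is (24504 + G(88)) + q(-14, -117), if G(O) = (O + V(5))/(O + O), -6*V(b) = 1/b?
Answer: 129389039/5280 ≈ 24506.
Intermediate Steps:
V(b) = -1/(6*b)
q(d, Z) = 1
G(O) = (-1/30 + O)/(2*O) (G(O) = (O - 1/6/5)/(O + O) = (O - 1/6*1/5)/((2*O)) = (O - 1/30)*(1/(2*O)) = (-1/30 + O)*(1/(2*O)) = (-1/30 + O)/(2*O))
(24504 + G(88)) + q(-14, -117) = (24504 + (1/60)*(-1 + 30*88)/88) + 1 = (24504 + (1/60)*(1/88)*(-1 + 2640)) + 1 = (24504 + (1/60)*(1/88)*2639) + 1 = (24504 + 2639/5280) + 1 = 129383759/5280 + 1 = 129389039/5280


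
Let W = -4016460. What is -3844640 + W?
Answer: -7861100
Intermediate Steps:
-3844640 + W = -3844640 - 4016460 = -7861100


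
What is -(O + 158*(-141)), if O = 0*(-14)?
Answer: 22278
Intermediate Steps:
O = 0
-(O + 158*(-141)) = -(0 + 158*(-141)) = -(0 - 22278) = -1*(-22278) = 22278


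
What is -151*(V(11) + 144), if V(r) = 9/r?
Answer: -240543/11 ≈ -21868.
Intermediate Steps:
-151*(V(11) + 144) = -151*(9/11 + 144) = -151*1593/11 = -240543/11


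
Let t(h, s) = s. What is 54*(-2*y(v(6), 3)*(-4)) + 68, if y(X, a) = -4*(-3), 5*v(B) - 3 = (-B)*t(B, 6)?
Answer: 5252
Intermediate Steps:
v(B) = ⅗ - 6*B/5 (v(B) = ⅗ + (-B*6)/5 = ⅗ + (-6*B)/5 = ⅗ - 6*B/5)
y(X, a) = 12
54*(-2*y(v(6), 3)*(-4)) + 68 = 54*(-2*12*(-4)) + 68 = 54*(-24*(-4)) + 68 = 54*96 + 68 = 5184 + 68 = 5252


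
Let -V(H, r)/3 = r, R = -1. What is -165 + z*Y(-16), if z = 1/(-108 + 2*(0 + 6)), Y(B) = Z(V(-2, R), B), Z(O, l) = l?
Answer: -989/6 ≈ -164.83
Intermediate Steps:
V(H, r) = -3*r
Y(B) = B
z = -1/96 (z = 1/(-108 + 2*6) = 1/(-108 + 12) = 1/(-96) = -1/96 ≈ -0.010417)
-165 + z*Y(-16) = -165 - 1/96*(-16) = -165 + 1/6 = -989/6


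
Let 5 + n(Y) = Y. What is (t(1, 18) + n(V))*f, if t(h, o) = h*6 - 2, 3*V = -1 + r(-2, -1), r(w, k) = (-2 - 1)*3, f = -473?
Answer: 6149/3 ≈ 2049.7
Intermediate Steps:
r(w, k) = -9 (r(w, k) = -3*3 = -9)
V = -10/3 (V = (-1 - 9)/3 = (1/3)*(-10) = -10/3 ≈ -3.3333)
n(Y) = -5 + Y
t(h, o) = -2 + 6*h (t(h, o) = 6*h - 2 = -2 + 6*h)
(t(1, 18) + n(V))*f = ((-2 + 6*1) + (-5 - 10/3))*(-473) = ((-2 + 6) - 25/3)*(-473) = (4 - 25/3)*(-473) = -13/3*(-473) = 6149/3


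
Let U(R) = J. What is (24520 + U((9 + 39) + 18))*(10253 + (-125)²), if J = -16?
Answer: 634114512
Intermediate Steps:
U(R) = -16
(24520 + U((9 + 39) + 18))*(10253 + (-125)²) = (24520 - 16)*(10253 + (-125)²) = 24504*(10253 + 15625) = 24504*25878 = 634114512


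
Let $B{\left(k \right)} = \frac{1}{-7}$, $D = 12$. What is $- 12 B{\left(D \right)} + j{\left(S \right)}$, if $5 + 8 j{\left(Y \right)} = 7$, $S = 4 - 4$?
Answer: $\frac{55}{28} \approx 1.9643$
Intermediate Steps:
$S = 0$ ($S = 4 - 4 = 0$)
$j{\left(Y \right)} = \frac{1}{4}$ ($j{\left(Y \right)} = - \frac{5}{8} + \frac{1}{8} \cdot 7 = - \frac{5}{8} + \frac{7}{8} = \frac{1}{4}$)
$B{\left(k \right)} = - \frac{1}{7}$
$- 12 B{\left(D \right)} + j{\left(S \right)} = \left(-12\right) \left(- \frac{1}{7}\right) + \frac{1}{4} = \frac{12}{7} + \frac{1}{4} = \frac{55}{28}$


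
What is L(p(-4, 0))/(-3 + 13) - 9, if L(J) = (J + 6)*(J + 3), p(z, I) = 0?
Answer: -36/5 ≈ -7.2000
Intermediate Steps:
L(J) = (3 + J)*(6 + J) (L(J) = (6 + J)*(3 + J) = (3 + J)*(6 + J))
L(p(-4, 0))/(-3 + 13) - 9 = (18 + 0² + 9*0)/(-3 + 13) - 9 = (18 + 0 + 0)/10 - 9 = 18*(⅒) - 9 = 9/5 - 9 = -36/5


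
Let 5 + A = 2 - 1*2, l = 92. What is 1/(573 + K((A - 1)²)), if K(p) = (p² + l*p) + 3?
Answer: 1/5184 ≈ 0.00019290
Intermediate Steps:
A = -5 (A = -5 + (2 - 1*2) = -5 + (2 - 2) = -5 + 0 = -5)
K(p) = 3 + p² + 92*p (K(p) = (p² + 92*p) + 3 = 3 + p² + 92*p)
1/(573 + K((A - 1)²)) = 1/(573 + (3 + ((-5 - 1)²)² + 92*(-5 - 1)²)) = 1/(573 + (3 + ((-6)²)² + 92*(-6)²)) = 1/(573 + (3 + 36² + 92*36)) = 1/(573 + (3 + 1296 + 3312)) = 1/(573 + 4611) = 1/5184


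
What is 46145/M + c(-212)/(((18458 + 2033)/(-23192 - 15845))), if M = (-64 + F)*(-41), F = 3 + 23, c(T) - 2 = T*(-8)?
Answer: -102326201713/31924978 ≈ -3205.2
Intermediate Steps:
c(T) = 2 - 8*T (c(T) = 2 + T*(-8) = 2 - 8*T)
F = 26
M = 1558 (M = (-64 + 26)*(-41) = -38*(-41) = 1558)
46145/M + c(-212)/(((18458 + 2033)/(-23192 - 15845))) = 46145/1558 + (2 - 8*(-212))/(((18458 + 2033)/(-23192 - 15845))) = 46145*(1/1558) + (2 + 1696)/((20491/(-39037))) = 46145/1558 + 1698/((20491*(-1/39037))) = 46145/1558 + 1698/(-20491/39037) = 46145/1558 + 1698*(-39037/20491) = 46145/1558 - 66284826/20491 = -102326201713/31924978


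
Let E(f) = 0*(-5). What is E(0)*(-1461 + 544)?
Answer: 0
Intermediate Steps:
E(f) = 0
E(0)*(-1461 + 544) = 0*(-1461 + 544) = 0*(-917) = 0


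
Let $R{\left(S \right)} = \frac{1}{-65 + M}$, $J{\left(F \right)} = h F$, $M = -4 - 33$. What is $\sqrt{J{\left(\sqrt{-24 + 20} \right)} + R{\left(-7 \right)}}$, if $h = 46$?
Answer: $\frac{\sqrt{-102 + 957168 i}}{102} \approx 6.782 + 6.7827 i$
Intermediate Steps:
$M = -37$
$J{\left(F \right)} = 46 F$
$R{\left(S \right)} = - \frac{1}{102}$ ($R{\left(S \right)} = \frac{1}{-65 - 37} = \frac{1}{-102} = - \frac{1}{102}$)
$\sqrt{J{\left(\sqrt{-24 + 20} \right)} + R{\left(-7 \right)}} = \sqrt{46 \sqrt{-24 + 20} - \frac{1}{102}} = \sqrt{46 \sqrt{-4} - \frac{1}{102}} = \sqrt{46 \cdot 2 i - \frac{1}{102}} = \sqrt{92 i - \frac{1}{102}} = \sqrt{- \frac{1}{102} + 92 i}$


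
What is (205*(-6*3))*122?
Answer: -450180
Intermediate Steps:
(205*(-6*3))*122 = (205*(-18))*122 = -3690*122 = -450180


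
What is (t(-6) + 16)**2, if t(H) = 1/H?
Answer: 9025/36 ≈ 250.69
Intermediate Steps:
(t(-6) + 16)**2 = (1/(-6) + 16)**2 = (-1/6 + 16)**2 = (95/6)**2 = 9025/36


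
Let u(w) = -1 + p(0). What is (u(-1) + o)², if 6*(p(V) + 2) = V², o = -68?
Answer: 5041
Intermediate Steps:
p(V) = -2 + V²/6
u(w) = -3 (u(w) = -1 + (-2 + (⅙)*0²) = -1 + (-2 + (⅙)*0) = -1 + (-2 + 0) = -1 - 2 = -3)
(u(-1) + o)² = (-3 - 68)² = (-71)² = 5041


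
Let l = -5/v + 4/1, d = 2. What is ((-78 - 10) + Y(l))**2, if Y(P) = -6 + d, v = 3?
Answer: 8464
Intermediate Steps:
l = 7/3 (l = -5/3 + 4/1 = -5*1/3 + 4*1 = -5/3 + 4 = 7/3 ≈ 2.3333)
Y(P) = -4 (Y(P) = -6 + 2 = -4)
((-78 - 10) + Y(l))**2 = ((-78 - 10) - 4)**2 = (-88 - 4)**2 = (-92)**2 = 8464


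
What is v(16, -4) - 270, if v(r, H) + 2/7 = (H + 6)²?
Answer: -1864/7 ≈ -266.29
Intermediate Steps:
v(r, H) = -2/7 + (6 + H)² (v(r, H) = -2/7 + (H + 6)² = -2/7 + (6 + H)²)
v(16, -4) - 270 = (-2/7 + (6 - 4)²) - 270 = (-2/7 + 2²) - 270 = (-2/7 + 4) - 270 = 26/7 - 270 = -1864/7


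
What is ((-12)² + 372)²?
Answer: 266256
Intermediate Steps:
((-12)² + 372)² = (144 + 372)² = 516² = 266256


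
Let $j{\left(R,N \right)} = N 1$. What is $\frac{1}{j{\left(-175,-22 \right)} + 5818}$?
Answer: $\frac{1}{5796} \approx 0.00017253$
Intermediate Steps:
$j{\left(R,N \right)} = N$
$\frac{1}{j{\left(-175,-22 \right)} + 5818} = \frac{1}{-22 + 5818} = \frac{1}{5796}$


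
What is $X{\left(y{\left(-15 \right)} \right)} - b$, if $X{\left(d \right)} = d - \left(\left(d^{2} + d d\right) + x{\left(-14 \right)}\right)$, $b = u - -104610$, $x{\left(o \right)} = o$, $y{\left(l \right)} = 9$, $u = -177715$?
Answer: $72966$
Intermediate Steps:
$b = -73105$ ($b = -177715 - -104610 = -177715 + 104610 = -73105$)
$X{\left(d \right)} = 14 + d - 2 d^{2}$ ($X{\left(d \right)} = d - \left(\left(d^{2} + d d\right) - 14\right) = d - \left(\left(d^{2} + d^{2}\right) - 14\right) = d - \left(2 d^{2} - 14\right) = d - \left(-14 + 2 d^{2}\right) = 14 + d - 2 d^{2}$)
$X{\left(y{\left(-15 \right)} \right)} - b = \left(14 + 9 - 2 \cdot 9^{2}\right) - -73105 = \left(14 + 9 - 162\right) + 73105 = -139 + 73105 = 72966$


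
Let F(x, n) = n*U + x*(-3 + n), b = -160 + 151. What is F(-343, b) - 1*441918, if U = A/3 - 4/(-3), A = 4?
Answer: -437826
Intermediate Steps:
b = -9
U = 8/3 (U = 4/3 - 4/(-3) = 4*(⅓) - 4*(-⅓) = 4/3 + 4/3 = 8/3 ≈ 2.6667)
F(x, n) = 8*n/3 + x*(-3 + n) (F(x, n) = n*(8/3) + x*(-3 + n) = 8*n/3 + x*(-3 + n))
F(-343, b) - 1*441918 = (-3*(-343) + (8/3)*(-9) - 9*(-343)) - 1*441918 = (1029 - 24 + 3087) - 441918 = 4092 - 441918 = -437826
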